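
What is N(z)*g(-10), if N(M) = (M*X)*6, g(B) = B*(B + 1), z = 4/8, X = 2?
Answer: 540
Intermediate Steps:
z = ½ (z = 4*(⅛) = ½ ≈ 0.50000)
g(B) = B*(1 + B)
N(M) = 12*M (N(M) = (M*2)*6 = (2*M)*6 = 12*M)
N(z)*g(-10) = (12*(½))*(-10*(1 - 10)) = 6*(-10*(-9)) = 6*90 = 540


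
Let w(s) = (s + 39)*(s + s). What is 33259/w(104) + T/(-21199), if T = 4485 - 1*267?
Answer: 579597349/630543056 ≈ 0.91920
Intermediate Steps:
w(s) = 2*s*(39 + s) (w(s) = (39 + s)*(2*s) = 2*s*(39 + s))
T = 4218 (T = 4485 - 267 = 4218)
33259/w(104) + T/(-21199) = 33259/((2*104*(39 + 104))) + 4218/(-21199) = 33259/((2*104*143)) + 4218*(-1/21199) = 33259/29744 - 4218/21199 = 579597349/630543056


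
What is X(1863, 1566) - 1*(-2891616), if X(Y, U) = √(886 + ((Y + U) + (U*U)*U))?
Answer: 2891616 + √3840393811 ≈ 2.9536e+6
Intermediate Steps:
X(Y, U) = √(886 + U + Y + U³) (X(Y, U) = √(886 + ((U + Y) + U²*U)) = √(886 + ((U + Y) + U³)) = √(886 + (U + Y + U³)) = √(886 + U + Y + U³))
X(1863, 1566) - 1*(-2891616) = √(886 + 1566 + 1863 + 1566³) - 1*(-2891616) = √(886 + 1566 + 1863 + 3840389496) + 2891616 = √3840393811 + 2891616 = 2891616 + √3840393811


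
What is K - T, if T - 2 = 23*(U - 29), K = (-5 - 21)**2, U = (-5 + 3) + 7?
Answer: 1226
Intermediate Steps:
U = 5 (U = -2 + 7 = 5)
K = 676 (K = (-26)**2 = 676)
T = -550 (T = 2 + 23*(5 - 29) = 2 + 23*(-24) = 2 - 552 = -550)
K - T = 676 - 1*(-550) = 676 + 550 = 1226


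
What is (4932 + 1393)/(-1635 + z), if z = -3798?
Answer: -6325/5433 ≈ -1.1642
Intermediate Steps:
(4932 + 1393)/(-1635 + z) = (4932 + 1393)/(-1635 - 3798) = 6325/(-5433) = 6325*(-1/5433) = -6325/5433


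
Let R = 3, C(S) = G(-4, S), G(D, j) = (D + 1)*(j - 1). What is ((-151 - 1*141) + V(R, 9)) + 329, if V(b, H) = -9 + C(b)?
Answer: 22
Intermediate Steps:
G(D, j) = (1 + D)*(-1 + j)
C(S) = 3 - 3*S (C(S) = -1 + S - 1*(-4) - 4*S = -1 + S + 4 - 4*S = 3 - 3*S)
V(b, H) = -6 - 3*b (V(b, H) = -9 + (3 - 3*b) = -6 - 3*b)
((-151 - 1*141) + V(R, 9)) + 329 = ((-151 - 1*141) + (-6 - 3*3)) + 329 = ((-151 - 141) + (-6 - 9)) + 329 = (-292 - 15) + 329 = -307 + 329 = 22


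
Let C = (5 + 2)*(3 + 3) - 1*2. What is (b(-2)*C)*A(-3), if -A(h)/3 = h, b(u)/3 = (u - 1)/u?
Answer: 1620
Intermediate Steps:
b(u) = 3*(-1 + u)/u (b(u) = 3*((u - 1)/u) = 3*((-1 + u)/u) = 3*(-1 + u)/u)
A(h) = -3*h
C = 40 (C = 7*6 - 2 = 42 - 2 = 40)
(b(-2)*C)*A(-3) = ((3 - 3/(-2))*40)*(-3*(-3)) = ((3 - 3*(-½))*40)*9 = ((3 + 3/2)*40)*9 = ((9/2)*40)*9 = 180*9 = 1620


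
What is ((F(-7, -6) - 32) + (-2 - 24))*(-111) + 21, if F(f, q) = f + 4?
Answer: 6792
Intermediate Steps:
F(f, q) = 4 + f
((F(-7, -6) - 32) + (-2 - 24))*(-111) + 21 = (((4 - 7) - 32) + (-2 - 24))*(-111) + 21 = ((-3 - 32) - 26)*(-111) + 21 = (-35 - 26)*(-111) + 21 = -61*(-111) + 21 = 6771 + 21 = 6792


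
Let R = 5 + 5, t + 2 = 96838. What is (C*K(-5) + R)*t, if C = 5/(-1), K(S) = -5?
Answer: 3389260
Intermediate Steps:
t = 96836 (t = -2 + 96838 = 96836)
R = 10
C = -5 (C = 5*(-1) = -5)
(C*K(-5) + R)*t = (-5*(-5) + 10)*96836 = (25 + 10)*96836 = 35*96836 = 3389260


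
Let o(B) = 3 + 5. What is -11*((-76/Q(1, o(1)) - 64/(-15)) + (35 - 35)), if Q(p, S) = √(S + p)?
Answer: 3476/15 ≈ 231.73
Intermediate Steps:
o(B) = 8
-11*((-76/Q(1, o(1)) - 64/(-15)) + (35 - 35)) = -11*((-76/√(8 + 1) - 64/(-15)) + (35 - 35)) = -11*((-76/(√9) - 64*(-1/15)) + 0) = -11*((-76/3 + 64/15) + 0) = -11*(-316/15 + 0) = -11*(-316/15) = 3476/15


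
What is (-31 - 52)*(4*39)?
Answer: -12948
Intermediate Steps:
(-31 - 52)*(4*39) = -83*156 = -12948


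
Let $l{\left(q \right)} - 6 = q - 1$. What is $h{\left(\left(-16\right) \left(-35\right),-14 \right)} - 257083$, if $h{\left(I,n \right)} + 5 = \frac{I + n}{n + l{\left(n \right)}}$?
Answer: $- \frac{5913570}{23} \approx -2.5711 \cdot 10^{5}$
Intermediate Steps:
$l{\left(q \right)} = 5 + q$ ($l{\left(q \right)} = 6 + \left(q - 1\right) = 6 + \left(-1 + q\right) = 5 + q$)
$h{\left(I,n \right)} = -5 + \frac{I + n}{5 + 2 n}$ ($h{\left(I,n \right)} = -5 + \frac{I + n}{n + \left(5 + n\right)} = -5 + \frac{I + n}{5 + 2 n}$)
$h{\left(\left(-16\right) \left(-35\right),-14 \right)} - 257083 = \frac{-25 - -560 - -126}{5 + 2 \left(-14\right)} - 257083 = \frac{-25 + 560 + 126}{5 - 28} - 257083 = \frac{1}{-23} \cdot 661 - 257083 = \left(- \frac{1}{23}\right) 661 - 257083 = - \frac{661}{23} - 257083 = - \frac{5913570}{23}$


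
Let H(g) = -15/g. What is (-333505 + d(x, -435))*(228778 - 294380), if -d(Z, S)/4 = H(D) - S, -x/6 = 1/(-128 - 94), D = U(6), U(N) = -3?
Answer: 21994054530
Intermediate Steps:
D = -3
x = 1/37 (x = -6/(-128 - 94) = -6/(-222) = -6*(-1/222) = 1/37 ≈ 0.027027)
d(Z, S) = -20 + 4*S (d(Z, S) = -4*(-15/(-3) - S) = -4*(-15*(-1/3) - S) = -4*(5 - S) = -20 + 4*S)
(-333505 + d(x, -435))*(228778 - 294380) = (-333505 + (-20 + 4*(-435)))*(228778 - 294380) = (-333505 + (-20 - 1740))*(-65602) = (-333505 - 1760)*(-65602) = -335265*(-65602) = 21994054530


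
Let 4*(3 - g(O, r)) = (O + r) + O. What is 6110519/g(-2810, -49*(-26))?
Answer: 12221038/2179 ≈ 5608.6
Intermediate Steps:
g(O, r) = 3 - O/2 - r/4 (g(O, r) = 3 - ((O + r) + O)/4 = 3 - (r + 2*O)/4 = 3 + (-O/2 - r/4) = 3 - O/2 - r/4)
6110519/g(-2810, -49*(-26)) = 6110519/(3 - 1/2*(-2810) - (-49)*(-26)/4) = 6110519/(3 + 1405 - 1/4*1274) = 6110519/(3 + 1405 - 637/2) = 6110519/(2179/2) = 6110519*(2/2179) = 12221038/2179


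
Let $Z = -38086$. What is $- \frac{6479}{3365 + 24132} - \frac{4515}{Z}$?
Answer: $- \frac{3955169}{33782282} \approx -0.11708$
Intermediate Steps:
$- \frac{6479}{3365 + 24132} - \frac{4515}{Z} = - \frac{6479}{3365 + 24132} - \frac{4515}{-38086} = - \frac{6479}{27497} - - \frac{4515}{38086} = \left(-6479\right) \frac{1}{27497} + \frac{4515}{38086} = - \frac{209}{887} + \frac{4515}{38086} = - \frac{3955169}{33782282}$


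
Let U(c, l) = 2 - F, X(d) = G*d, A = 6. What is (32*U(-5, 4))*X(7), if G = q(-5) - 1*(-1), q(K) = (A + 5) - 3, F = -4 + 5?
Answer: 2016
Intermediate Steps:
F = 1
q(K) = 8 (q(K) = (6 + 5) - 3 = 11 - 3 = 8)
G = 9 (G = 8 - 1*(-1) = 8 + 1 = 9)
X(d) = 9*d
U(c, l) = 1 (U(c, l) = 2 - 1*1 = 2 - 1 = 1)
(32*U(-5, 4))*X(7) = (32*1)*(9*7) = 32*63 = 2016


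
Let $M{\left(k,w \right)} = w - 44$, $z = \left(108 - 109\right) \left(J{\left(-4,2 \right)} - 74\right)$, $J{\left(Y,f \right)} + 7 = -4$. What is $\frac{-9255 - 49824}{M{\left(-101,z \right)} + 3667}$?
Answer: $- \frac{19693}{1236} \approx -15.933$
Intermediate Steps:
$J{\left(Y,f \right)} = -11$ ($J{\left(Y,f \right)} = -7 - 4 = -11$)
$z = 85$ ($z = \left(108 - 109\right) \left(-11 - 74\right) = \left(-1\right) \left(-85\right) = 85$)
$M{\left(k,w \right)} = -44 + w$
$\frac{-9255 - 49824}{M{\left(-101,z \right)} + 3667} = \frac{-9255 - 49824}{\left(-44 + 85\right) + 3667} = - \frac{59079}{41 + 3667} = - \frac{59079}{3708} = \left(-59079\right) \frac{1}{3708} = - \frac{19693}{1236}$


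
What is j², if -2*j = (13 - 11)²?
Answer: 4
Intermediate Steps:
j = -2 (j = -(13 - 11)²/2 = -½*2² = -½*4 = -2)
j² = (-2)² = 4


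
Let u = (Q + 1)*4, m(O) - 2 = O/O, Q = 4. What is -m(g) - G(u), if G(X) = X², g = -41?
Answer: -403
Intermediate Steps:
m(O) = 3 (m(O) = 2 + O/O = 2 + 1 = 3)
u = 20 (u = (4 + 1)*4 = 5*4 = 20)
-m(g) - G(u) = -1*3 - 1*20² = -3 - 1*400 = -3 - 400 = -403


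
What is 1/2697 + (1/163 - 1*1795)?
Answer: -789098885/439611 ≈ -1795.0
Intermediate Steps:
1/2697 + (1/163 - 1*1795) = 1/2697 + (1/163 - 1795) = 1/2697 - 292584/163 = -789098885/439611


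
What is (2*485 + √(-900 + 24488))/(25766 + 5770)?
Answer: 485/15768 + √5897/15768 ≈ 0.035629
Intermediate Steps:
(2*485 + √(-900 + 24488))/(25766 + 5770) = (970 + √23588)/31536 = (970 + 2*√5897)*(1/31536) = 485/15768 + √5897/15768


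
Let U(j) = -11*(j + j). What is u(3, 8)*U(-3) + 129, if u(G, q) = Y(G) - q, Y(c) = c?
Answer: -201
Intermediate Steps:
U(j) = -22*j
u(G, q) = G - q
u(3, 8)*U(-3) + 129 = (3 - 1*8)*(-22*(-3)) + 129 = (3 - 8)*66 + 129 = -5*66 + 129 = -330 + 129 = -201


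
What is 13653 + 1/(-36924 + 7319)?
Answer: 404197064/29605 ≈ 13653.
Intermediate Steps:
13653 + 1/(-36924 + 7319) = 13653 + 1/(-29605) = 13653 - 1/29605 = 404197064/29605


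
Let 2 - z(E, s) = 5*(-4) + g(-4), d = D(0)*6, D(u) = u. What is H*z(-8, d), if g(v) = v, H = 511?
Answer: 13286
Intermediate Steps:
d = 0 (d = 0*6 = 0)
z(E, s) = 26 (z(E, s) = 2 - (5*(-4) - 4) = 2 - (-20 - 4) = 2 - 1*(-24) = 2 + 24 = 26)
H*z(-8, d) = 511*26 = 13286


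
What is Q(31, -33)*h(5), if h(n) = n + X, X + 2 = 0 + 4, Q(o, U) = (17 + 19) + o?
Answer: 469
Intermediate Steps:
Q(o, U) = 36 + o
X = 2 (X = -2 + (0 + 4) = -2 + 4 = 2)
h(n) = 2 + n (h(n) = n + 2 = 2 + n)
Q(31, -33)*h(5) = (36 + 31)*(2 + 5) = 67*7 = 469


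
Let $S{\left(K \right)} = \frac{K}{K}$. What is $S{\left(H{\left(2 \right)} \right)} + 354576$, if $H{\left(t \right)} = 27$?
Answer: $354577$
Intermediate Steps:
$S{\left(K \right)} = 1$
$S{\left(H{\left(2 \right)} \right)} + 354576 = 1 + 354576 = 354577$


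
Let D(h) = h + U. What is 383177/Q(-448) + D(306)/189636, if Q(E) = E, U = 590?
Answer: -18165938041/21239232 ≈ -855.30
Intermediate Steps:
D(h) = 590 + h (D(h) = h + 590 = 590 + h)
383177/Q(-448) + D(306)/189636 = 383177/(-448) + (590 + 306)/189636 = 383177*(-1/448) + 896*(1/189636) = -383177/448 + 224/47409 = -18165938041/21239232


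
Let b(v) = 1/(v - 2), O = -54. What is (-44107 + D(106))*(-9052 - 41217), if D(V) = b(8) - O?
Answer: 13286951273/6 ≈ 2.2145e+9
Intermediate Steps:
b(v) = 1/(-2 + v)
D(V) = 325/6 (D(V) = 1/(-2 + 8) - 1*(-54) = 1/6 + 54 = ⅙ + 54 = 325/6)
(-44107 + D(106))*(-9052 - 41217) = (-44107 + 325/6)*(-9052 - 41217) = -264317/6*(-50269) = 13286951273/6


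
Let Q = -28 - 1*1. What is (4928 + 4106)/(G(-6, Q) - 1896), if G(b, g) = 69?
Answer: -9034/1827 ≈ -4.9447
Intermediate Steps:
Q = -29 (Q = -28 - 1 = -29)
(4928 + 4106)/(G(-6, Q) - 1896) = (4928 + 4106)/(69 - 1896) = 9034/(-1827) = 9034*(-1/1827) = -9034/1827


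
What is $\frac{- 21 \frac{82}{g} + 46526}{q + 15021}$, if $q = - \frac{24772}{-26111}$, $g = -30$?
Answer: $\frac{6081695787}{1961190515} \approx 3.101$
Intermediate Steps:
$q = \frac{24772}{26111}$ ($q = \left(-24772\right) \left(- \frac{1}{26111}\right) = \frac{24772}{26111} \approx 0.94872$)
$\frac{- 21 \frac{82}{g} + 46526}{q + 15021} = \frac{- 21 \frac{82}{-30} + 46526}{\frac{24772}{26111} + 15021} = \frac{- 21 \cdot 82 \left(- \frac{1}{30}\right) + 46526}{\frac{392238103}{26111}} = \left(\left(-21\right) \left(- \frac{41}{15}\right) + 46526\right) \frac{26111}{392238103} = \left(\frac{287}{5} + 46526\right) \frac{26111}{392238103} = \frac{232917}{5} \cdot \frac{26111}{392238103} = \frac{6081695787}{1961190515}$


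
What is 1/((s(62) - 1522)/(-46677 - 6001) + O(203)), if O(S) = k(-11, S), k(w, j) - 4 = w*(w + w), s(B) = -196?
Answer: 26339/6480253 ≈ 0.0040645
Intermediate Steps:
k(w, j) = 4 + 2*w**2 (k(w, j) = 4 + w*(w + w) = 4 + w*(2*w) = 4 + 2*w**2)
O(S) = 246 (O(S) = 4 + 2*(-11)**2 = 4 + 2*121 = 4 + 242 = 246)
1/((s(62) - 1522)/(-46677 - 6001) + O(203)) = 1/((-196 - 1522)/(-46677 - 6001) + 246) = 1/(-1718/(-52678) + 246) = 1/(-1718*(-1/52678) + 246) = 1/(859/26339 + 246) = 1/(6480253/26339) = 26339/6480253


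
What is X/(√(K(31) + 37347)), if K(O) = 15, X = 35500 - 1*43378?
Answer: -101*√37362/479 ≈ -40.757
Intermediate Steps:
X = -7878 (X = 35500 - 43378 = -7878)
X/(√(K(31) + 37347)) = -7878/√(15 + 37347) = -7878*√37362/37362 = -101*√37362/479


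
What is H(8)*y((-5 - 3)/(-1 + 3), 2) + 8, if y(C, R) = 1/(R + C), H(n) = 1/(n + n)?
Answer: 255/32 ≈ 7.9688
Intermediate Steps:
H(n) = 1/(2*n)
y(C, R) = 1/(C + R)
H(8)*y((-5 - 3)/(-1 + 3), 2) + 8 = ((½)/8)/((-5 - 3)/(-1 + 3) + 2) + 8 = ((½)*(⅛))/(-8/2 + 2) + 8 = 1/(16*(-8*½ + 2)) + 8 = 1/(16*(-4 + 2)) + 8 = (1/16)/(-2) + 8 = (1/16)*(-½) + 8 = -1/32 + 8 = 255/32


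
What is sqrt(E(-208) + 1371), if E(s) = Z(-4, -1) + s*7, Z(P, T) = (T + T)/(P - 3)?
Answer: I*sqrt(4151)/7 ≈ 9.204*I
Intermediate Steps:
Z(P, T) = 2*T/(-3 + P) (Z(P, T) = (2*T)/(-3 + P) = 2*T/(-3 + P))
E(s) = 2/7 + 7*s (E(s) = 2*(-1)/(-3 - 4) + s*7 = 2*(-1)/(-7) + 7*s = 2*(-1)*(-1/7) + 7*s = 2/7 + 7*s)
sqrt(E(-208) + 1371) = sqrt((2/7 + 7*(-208)) + 1371) = sqrt((2/7 - 1456) + 1371) = sqrt(-10190/7 + 1371) = sqrt(-593/7) = I*sqrt(4151)/7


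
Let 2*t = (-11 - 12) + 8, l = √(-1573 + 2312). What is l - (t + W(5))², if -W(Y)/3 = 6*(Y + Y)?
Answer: -140625/4 + √739 ≈ -35129.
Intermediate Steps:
W(Y) = -36*Y (W(Y) = -18*(Y + Y) = -18*2*Y = -36*Y)
l = √739 ≈ 27.185
t = -15/2 (t = ((-11 - 12) + 8)/2 = (-23 + 8)/2 = (½)*(-15) = -15/2 ≈ -7.5000)
l - (t + W(5))² = √739 - (-15/2 - 36*5)² = √739 - (-15/2 - 180)² = √739 - (-375/2)² = √739 - 1*140625/4 = √739 - 140625/4 = -140625/4 + √739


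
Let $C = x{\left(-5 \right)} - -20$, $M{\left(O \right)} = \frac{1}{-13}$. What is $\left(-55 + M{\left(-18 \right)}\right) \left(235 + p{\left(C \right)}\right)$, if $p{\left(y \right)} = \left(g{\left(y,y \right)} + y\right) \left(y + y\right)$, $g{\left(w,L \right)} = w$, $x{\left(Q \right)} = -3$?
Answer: $-76612$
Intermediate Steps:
$M{\left(O \right)} = - \frac{1}{13}$
$C = 17$ ($C = -3 - -20 = -3 + 20 = 17$)
$p{\left(y \right)} = 4 y^{2}$ ($p{\left(y \right)} = \left(y + y\right) \left(y + y\right) = 2 y 2 y = 4 y^{2}$)
$\left(-55 + M{\left(-18 \right)}\right) \left(235 + p{\left(C \right)}\right) = \left(-55 - \frac{1}{13}\right) \left(235 + 4 \cdot 17^{2}\right) = - \frac{716 \left(235 + 4 \cdot 289\right)}{13} = - \frac{716 \left(235 + 1156\right)}{13} = \left(- \frac{716}{13}\right) 1391 = -76612$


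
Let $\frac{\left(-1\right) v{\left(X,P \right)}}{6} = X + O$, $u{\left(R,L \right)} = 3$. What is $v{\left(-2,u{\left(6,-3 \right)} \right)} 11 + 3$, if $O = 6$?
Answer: $-261$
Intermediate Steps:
$v{\left(X,P \right)} = -36 - 6 X$ ($v{\left(X,P \right)} = - 6 \left(X + 6\right) = - 6 \left(6 + X\right) = -36 - 6 X$)
$v{\left(-2,u{\left(6,-3 \right)} \right)} 11 + 3 = \left(-36 - -12\right) 11 + 3 = \left(-36 + 12\right) 11 + 3 = \left(-24\right) 11 + 3 = -264 + 3 = -261$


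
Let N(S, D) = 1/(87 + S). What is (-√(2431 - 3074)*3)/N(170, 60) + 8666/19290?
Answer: 4333/9645 - 771*I*√643 ≈ 0.44925 - 19551.0*I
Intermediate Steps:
(-√(2431 - 3074)*3)/N(170, 60) + 8666/19290 = (-√(2431 - 3074)*3)/(1/(87 + 170)) + 8666/19290 = (-√(-643)*3)/(1/257) + 8666*(1/19290) = (-I*√643*3)/(1/257) + 4333/9645 = -3*I*√643*257 + 4333/9645 = -771*I*√643 + 4333/9645 = 4333/9645 - 771*I*√643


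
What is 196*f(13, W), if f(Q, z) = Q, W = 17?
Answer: 2548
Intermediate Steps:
196*f(13, W) = 196*13 = 2548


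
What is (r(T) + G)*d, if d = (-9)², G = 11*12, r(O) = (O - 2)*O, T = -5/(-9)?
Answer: 10627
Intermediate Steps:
T = 5/9 (T = -5*(-⅑) = 5/9 ≈ 0.55556)
r(O) = O*(-2 + O) (r(O) = (-2 + O)*O = O*(-2 + O))
G = 132
d = 81
(r(T) + G)*d = (5*(-2 + 5/9)/9 + 132)*81 = ((5/9)*(-13/9) + 132)*81 = (-65/81 + 132)*81 = (10627/81)*81 = 10627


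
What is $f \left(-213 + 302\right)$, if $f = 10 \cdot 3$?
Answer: $2670$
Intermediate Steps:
$f = 30$
$f \left(-213 + 302\right) = 30 \left(-213 + 302\right) = 30 \cdot 89 = 2670$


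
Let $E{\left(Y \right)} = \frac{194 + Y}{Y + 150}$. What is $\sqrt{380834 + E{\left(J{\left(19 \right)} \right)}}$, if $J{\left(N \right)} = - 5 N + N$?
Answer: $\frac{\sqrt{521363929}}{37} \approx 617.12$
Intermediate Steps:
$J{\left(N \right)} = - 4 N$
$E{\left(Y \right)} = \frac{194 + Y}{150 + Y}$
$\sqrt{380834 + E{\left(J{\left(19 \right)} \right)}} = \sqrt{380834 + \frac{194 - 76}{150 - 76}} = \sqrt{380834 + \frac{1}{74} \cdot 118} = \sqrt{380834 + \frac{59}{37}} = \sqrt{\frac{14090917}{37}} = \frac{\sqrt{521363929}}{37}$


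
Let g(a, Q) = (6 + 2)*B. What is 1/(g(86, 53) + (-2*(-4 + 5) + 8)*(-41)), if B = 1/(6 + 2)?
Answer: -1/245 ≈ -0.0040816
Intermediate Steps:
B = 1/8 ≈ 0.12500
g(a, Q) = 1 (g(a, Q) = (6 + 2)*(1/8) = 8*(1/8) = 1)
1/(g(86, 53) + (-2*(-4 + 5) + 8)*(-41)) = 1/(1 + (-2*(-4 + 5) + 8)*(-41)) = 1/(1 + (-2*1 + 8)*(-41)) = 1/(1 + (-2 + 8)*(-41)) = 1/(1 + 6*(-41)) = 1/(1 - 246) = 1/(-245) = -1/245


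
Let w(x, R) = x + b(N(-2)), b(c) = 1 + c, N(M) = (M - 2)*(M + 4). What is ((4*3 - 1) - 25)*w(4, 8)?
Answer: 42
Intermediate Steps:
N(M) = (-2 + M)*(4 + M)
w(x, R) = -7 + x (w(x, R) = x + (1 + (-8 + (-2)**2 + 2*(-2))) = x + (1 + (-8 + 4 - 4)) = x + (1 - 8) = x - 7 = -7 + x)
((4*3 - 1) - 25)*w(4, 8) = ((4*3 - 1) - 25)*(-7 + 4) = ((12 - 1) - 25)*(-3) = (11 - 25)*(-3) = -14*(-3) = 42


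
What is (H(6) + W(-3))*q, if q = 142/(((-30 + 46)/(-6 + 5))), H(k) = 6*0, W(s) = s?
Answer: 213/8 ≈ 26.625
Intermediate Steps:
H(k) = 0
q = -71/8 (q = 142/((16/(-1))) = 142/((16*(-1))) = 142/(-16) = 142*(-1/16) = -71/8 ≈ -8.8750)
(H(6) + W(-3))*q = (0 - 3)*(-71/8) = -3*(-71/8) = 213/8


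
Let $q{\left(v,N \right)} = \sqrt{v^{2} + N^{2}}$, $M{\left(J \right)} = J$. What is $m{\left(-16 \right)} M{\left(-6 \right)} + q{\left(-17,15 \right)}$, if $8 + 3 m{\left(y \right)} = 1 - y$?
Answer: $-18 + \sqrt{514} \approx 4.6716$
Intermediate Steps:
$q{\left(v,N \right)} = \sqrt{N^{2} + v^{2}}$
$m{\left(y \right)} = - \frac{7}{3} - \frac{y}{3}$ ($m{\left(y \right)} = - \frac{8}{3} + \frac{1 - y}{3} = - \frac{8}{3} - \left(- \frac{1}{3} + \frac{y}{3}\right) = - \frac{7}{3} - \frac{y}{3}$)
$m{\left(-16 \right)} M{\left(-6 \right)} + q{\left(-17,15 \right)} = \left(- \frac{7}{3} - - \frac{16}{3}\right) \left(-6\right) + \sqrt{15^{2} + \left(-17\right)^{2}} = \left(- \frac{7}{3} + \frac{16}{3}\right) \left(-6\right) + \sqrt{225 + 289} = 3 \left(-6\right) + \sqrt{514} = -18 + \sqrt{514}$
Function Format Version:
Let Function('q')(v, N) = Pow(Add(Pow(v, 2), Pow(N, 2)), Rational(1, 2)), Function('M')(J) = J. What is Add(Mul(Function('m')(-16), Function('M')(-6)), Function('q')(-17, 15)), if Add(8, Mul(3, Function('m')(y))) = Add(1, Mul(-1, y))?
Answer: Add(-18, Pow(514, Rational(1, 2))) ≈ 4.6716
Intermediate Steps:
Function('q')(v, N) = Pow(Add(Pow(N, 2), Pow(v, 2)), Rational(1, 2))
Function('m')(y) = Add(Rational(-7, 3), Mul(Rational(-1, 3), y)) (Function('m')(y) = Add(Rational(-8, 3), Mul(Rational(1, 3), Add(1, Mul(-1, y)))) = Add(Rational(-8, 3), Add(Rational(1, 3), Mul(Rational(-1, 3), y))) = Add(Rational(-7, 3), Mul(Rational(-1, 3), y)))
Add(Mul(Function('m')(-16), Function('M')(-6)), Function('q')(-17, 15)) = Add(Mul(Add(Rational(-7, 3), Mul(Rational(-1, 3), -16)), -6), Pow(Add(Pow(15, 2), Pow(-17, 2)), Rational(1, 2))) = Add(Mul(Add(Rational(-7, 3), Rational(16, 3)), -6), Pow(Add(225, 289), Rational(1, 2))) = Add(Mul(3, -6), Pow(514, Rational(1, 2))) = Add(-18, Pow(514, Rational(1, 2)))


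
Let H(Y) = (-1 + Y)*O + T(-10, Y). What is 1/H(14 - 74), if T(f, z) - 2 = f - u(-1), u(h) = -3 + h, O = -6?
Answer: 1/362 ≈ 0.0027624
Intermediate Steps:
T(f, z) = 6 + f (T(f, z) = 2 + (f - (-3 - 1)) = 2 + (f - 1*(-4)) = 2 + (f + 4) = 2 + (4 + f) = 6 + f)
H(Y) = 2 - 6*Y (H(Y) = (-1 + Y)*(-6) + (6 - 10) = (6 - 6*Y) - 4 = 2 - 6*Y)
1/H(14 - 74) = 1/(2 - 6*(14 - 74)) = 1/(2 - 6*(-60)) = 1/(2 + 360) = 1/362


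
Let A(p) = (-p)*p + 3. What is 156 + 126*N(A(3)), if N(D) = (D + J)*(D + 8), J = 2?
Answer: -852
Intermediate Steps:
A(p) = 3 - p² (A(p) = -p² + 3 = 3 - p²)
N(D) = (2 + D)*(8 + D) (N(D) = (D + 2)*(D + 8) = (2 + D)*(8 + D))
156 + 126*N(A(3)) = 156 + 126*(16 + (3 - 1*3²)² + 10*(3 - 1*3²)) = 156 + 126*(16 + (3 - 1*9)² + 10*(3 - 1*9)) = 156 + 126*(16 + (3 - 9)² + 10*(3 - 9)) = 156 + 126*(16 + (-6)² + 10*(-6)) = 156 + 126*(16 + 36 - 60) = 156 + 126*(-8) = 156 - 1008 = -852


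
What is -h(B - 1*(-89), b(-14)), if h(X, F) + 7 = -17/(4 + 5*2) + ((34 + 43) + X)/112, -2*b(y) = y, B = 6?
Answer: 187/28 ≈ 6.6786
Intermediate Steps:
b(y) = -y/2
h(X, F) = -843/112 + X/112 (h(X, F) = -7 + (-17/(4 + 5*2) + ((34 + 43) + X)/112) = -7 + (-17/(4 + 10) + (77 + X)*(1/112)) = -7 + (-17/14 + (11/16 + X/112)) = -7 + (-59/112 + X/112) = -843/112 + X/112)
-h(B - 1*(-89), b(-14)) = -(-843/112 + (6 - 1*(-89))/112) = -(-843/112 + (6 + 89)/112) = -(-843/112 + (1/112)*95) = -(-843/112 + 95/112) = -1*(-187/28) = 187/28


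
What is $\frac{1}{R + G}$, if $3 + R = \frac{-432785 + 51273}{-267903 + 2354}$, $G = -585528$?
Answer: $- \frac{265549}{155486790007} \approx -1.7079 \cdot 10^{-6}$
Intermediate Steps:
$R = - \frac{415135}{265549}$ ($R = -3 + \frac{-432785 + 51273}{-267903 + 2354} = -3 - \frac{381512}{-265549} = -3 - - \frac{381512}{265549} = -3 + \frac{381512}{265549} = - \frac{415135}{265549} \approx -1.5633$)
$\frac{1}{R + G} = \frac{1}{- \frac{415135}{265549} - 585528} = \frac{1}{- \frac{155486790007}{265549}} = - \frac{265549}{155486790007}$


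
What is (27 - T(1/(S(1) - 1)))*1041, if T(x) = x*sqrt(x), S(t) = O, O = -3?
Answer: 28107 + 1041*I/8 ≈ 28107.0 + 130.13*I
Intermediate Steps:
S(t) = -3
T(x) = x**(3/2)
(27 - T(1/(S(1) - 1)))*1041 = (27 - (1/(-3 - 1))**(3/2))*1041 = (27 - (1/(-4))**(3/2))*1041 = (27 - (-1/4)**(3/2))*1041 = (27 - (-1)*I/8)*1041 = (27 + I/8)*1041 = 28107 + 1041*I/8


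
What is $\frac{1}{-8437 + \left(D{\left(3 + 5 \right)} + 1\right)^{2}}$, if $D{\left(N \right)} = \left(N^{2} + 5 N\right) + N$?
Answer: $\frac{1}{4332} \approx 0.00023084$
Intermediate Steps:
$D{\left(N \right)} = N^{2} + 6 N$
$\frac{1}{-8437 + \left(D{\left(3 + 5 \right)} + 1\right)^{2}} = \frac{1}{-8437 + \left(\left(3 + 5\right) \left(6 + \left(3 + 5\right)\right) + 1\right)^{2}} = \frac{1}{-8437 + \left(8 \left(6 + 8\right) + 1\right)^{2}} = \frac{1}{-8437 + \left(8 \cdot 14 + 1\right)^{2}} = \frac{1}{-8437 + \left(112 + 1\right)^{2}} = \frac{1}{-8437 + 113^{2}} = \frac{1}{-8437 + 12769} = \frac{1}{4332}$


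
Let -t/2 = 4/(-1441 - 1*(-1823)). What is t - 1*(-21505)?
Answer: 4107451/191 ≈ 21505.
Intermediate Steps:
t = -4/191 (t = -8/(-1441 - 1*(-1823)) = -8/(-1441 + 1823) = -8/382 = -2*2/191 = -4/191 ≈ -0.020942)
t - 1*(-21505) = -4/191 - 1*(-21505) = -4/191 + 21505 = 4107451/191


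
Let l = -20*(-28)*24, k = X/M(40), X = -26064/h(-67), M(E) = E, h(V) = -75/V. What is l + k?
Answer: 1607238/125 ≈ 12858.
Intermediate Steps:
X = -582096/25 (X = -26064/((-75/(-67))) = -26064/((-75*(-1/67))) = -26064/75/67 = -26064*67/75 = -582096/25 ≈ -23284.)
k = -72762/125 (k = -582096/25/40 = -582096/25*1/40 = -72762/125 ≈ -582.10)
l = 13440 (l = 560*24 = 13440)
l + k = 13440 - 72762/125 = 1607238/125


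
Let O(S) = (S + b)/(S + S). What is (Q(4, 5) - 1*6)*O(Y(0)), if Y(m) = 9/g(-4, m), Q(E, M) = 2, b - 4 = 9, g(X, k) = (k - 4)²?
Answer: -434/9 ≈ -48.222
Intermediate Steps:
g(X, k) = (-4 + k)²
b = 13 (b = 4 + 9 = 13)
Y(m) = 9/(-4 + m)² (Y(m) = 9/((-4 + m)²) = 9/(-4 + m)²)
O(S) = (13 + S)/(2*S) (O(S) = (S + 13)/(S + S) = (13 + S)/((2*S)) = (13 + S)*(1/(2*S)) = (13 + S)/(2*S))
(Q(4, 5) - 1*6)*O(Y(0)) = (2 - 1*6)*((13 + 9/(-4 + 0)²)/(2*((9/(-4 + 0)²)))) = (2 - 6)*((13 + 9/(-4)²)/(2*((9/(-4)²)))) = -2*(13 + 9*(1/16))/(9*(1/16)) = -2*(13 + 9/16)/9/16 = -2*16*217/(9*16) = -4*217/18 = -434/9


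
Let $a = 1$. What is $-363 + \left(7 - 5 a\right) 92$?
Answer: $-179$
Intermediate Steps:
$-363 + \left(7 - 5 a\right) 92 = -363 + \left(7 - 5\right) 92 = -363 + 2 \cdot 92 = -363 + 184 = -179$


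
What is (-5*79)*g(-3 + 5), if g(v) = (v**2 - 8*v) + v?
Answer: 3950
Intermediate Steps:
g(v) = v**2 - 7*v
(-5*79)*g(-3 + 5) = (-5*79)*((-3 + 5)*(-7 + (-3 + 5))) = -790*(-7 + 2) = -790*(-5) = -395*(-10) = 3950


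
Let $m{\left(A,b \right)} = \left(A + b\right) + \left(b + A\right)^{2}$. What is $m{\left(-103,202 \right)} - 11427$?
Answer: $-1527$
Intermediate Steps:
$m{\left(A,b \right)} = A + b + \left(A + b\right)^{2}$ ($m{\left(A,b \right)} = \left(A + b\right) + \left(A + b\right)^{2} = A + b + \left(A + b\right)^{2}$)
$m{\left(-103,202 \right)} - 11427 = \left(-103 + 202 + \left(-103 + 202\right)^{2}\right) - 11427 = \left(-103 + 202 + 99^{2}\right) - 11427 = \left(-103 + 202 + 9801\right) - 11427 = 9900 - 11427 = -1527$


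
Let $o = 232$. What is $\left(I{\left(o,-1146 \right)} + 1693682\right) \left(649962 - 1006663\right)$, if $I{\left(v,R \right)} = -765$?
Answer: $-603865186817$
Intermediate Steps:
$\left(I{\left(o,-1146 \right)} + 1693682\right) \left(649962 - 1006663\right) = \left(-765 + 1693682\right) \left(649962 - 1006663\right) = 1692917 \left(-356701\right) = -603865186817$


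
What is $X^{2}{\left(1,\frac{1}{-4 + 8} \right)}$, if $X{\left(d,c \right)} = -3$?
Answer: $9$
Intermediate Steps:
$X^{2}{\left(1,\frac{1}{-4 + 8} \right)} = \left(-3\right)^{2} = 9$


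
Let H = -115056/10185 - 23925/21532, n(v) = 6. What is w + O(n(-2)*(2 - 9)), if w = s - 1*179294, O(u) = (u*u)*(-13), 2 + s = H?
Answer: -2112000622937/10443020 ≈ -2.0224e+5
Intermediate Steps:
H = -129574377/10443020 (H = -115056*1/10185 - 23925*1/21532 = -38352/3395 - 23925/21532 = -129574377/10443020 ≈ -12.408)
s = -150460417/10443020 (s = -2 - 129574377/10443020 = -150460417/10443020 ≈ -14.408)
O(u) = -13*u² (O(u) = u²*(-13) = -13*u²)
w = -1872521288297/10443020 (w = -150460417/10443020 - 1*179294 = -150460417/10443020 - 179294 = -1872521288297/10443020 ≈ -1.7931e+5)
w + O(n(-2)*(2 - 9)) = -1872521288297/10443020 - 13*36*(2 - 9)² = -1872521288297/10443020 - 13*(6*(-7))² = -1872521288297/10443020 - 13*(-42)² = -1872521288297/10443020 - 13*1764 = -1872521288297/10443020 - 22932 = -2112000622937/10443020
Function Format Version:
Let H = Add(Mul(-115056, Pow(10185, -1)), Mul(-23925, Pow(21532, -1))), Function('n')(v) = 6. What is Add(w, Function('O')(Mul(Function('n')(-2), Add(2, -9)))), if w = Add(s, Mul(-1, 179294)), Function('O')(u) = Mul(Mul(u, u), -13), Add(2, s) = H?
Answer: Rational(-2112000622937, 10443020) ≈ -2.0224e+5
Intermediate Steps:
H = Rational(-129574377, 10443020) (H = Add(Mul(-115056, Rational(1, 10185)), Mul(-23925, Rational(1, 21532))) = Add(Rational(-38352, 3395), Rational(-23925, 21532)) = Rational(-129574377, 10443020) ≈ -12.408)
s = Rational(-150460417, 10443020) (s = Add(-2, Rational(-129574377, 10443020)) = Rational(-150460417, 10443020) ≈ -14.408)
Function('O')(u) = Mul(-13, Pow(u, 2)) (Function('O')(u) = Mul(Pow(u, 2), -13) = Mul(-13, Pow(u, 2)))
w = Rational(-1872521288297, 10443020) (w = Add(Rational(-150460417, 10443020), Mul(-1, 179294)) = Add(Rational(-150460417, 10443020), -179294) = Rational(-1872521288297, 10443020) ≈ -1.7931e+5)
Add(w, Function('O')(Mul(Function('n')(-2), Add(2, -9)))) = Add(Rational(-1872521288297, 10443020), Mul(-13, Pow(Mul(6, Add(2, -9)), 2))) = Add(Rational(-1872521288297, 10443020), Mul(-13, Pow(Mul(6, -7), 2))) = Add(Rational(-1872521288297, 10443020), Mul(-13, Pow(-42, 2))) = Add(Rational(-1872521288297, 10443020), Mul(-13, 1764)) = Add(Rational(-1872521288297, 10443020), -22932) = Rational(-2112000622937, 10443020)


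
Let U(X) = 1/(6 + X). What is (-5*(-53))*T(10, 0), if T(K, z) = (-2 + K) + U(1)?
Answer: 15105/7 ≈ 2157.9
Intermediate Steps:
T(K, z) = -13/7 + K (T(K, z) = (-2 + K) + 1/(6 + 1) = (-2 + K) + 1/7 = (-2 + K) + ⅐ = -13/7 + K)
(-5*(-53))*T(10, 0) = (-5*(-53))*(-13/7 + 10) = 265*(57/7) = 15105/7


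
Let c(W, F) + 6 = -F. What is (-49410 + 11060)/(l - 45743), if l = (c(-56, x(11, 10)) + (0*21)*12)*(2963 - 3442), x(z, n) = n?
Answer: 38350/38079 ≈ 1.0071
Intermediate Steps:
c(W, F) = -6 - F
l = 7664 (l = ((-6 - 1*10) + (0*21)*12)*(2963 - 3442) = ((-6 - 10) + 0*12)*(-479) = (-16 + 0)*(-479) = -16*(-479) = 7664)
(-49410 + 11060)/(l - 45743) = (-49410 + 11060)/(7664 - 45743) = -38350/(-38079) = -38350*(-1/38079) = 38350/38079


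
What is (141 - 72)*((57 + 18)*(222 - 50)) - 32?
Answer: 890068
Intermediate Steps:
(141 - 72)*((57 + 18)*(222 - 50)) - 32 = 69*(75*172) - 32 = 69*12900 - 32 = 890100 - 32 = 890068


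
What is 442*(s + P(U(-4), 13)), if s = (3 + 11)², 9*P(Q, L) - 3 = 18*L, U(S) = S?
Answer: 294814/3 ≈ 98271.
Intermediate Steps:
P(Q, L) = ⅓ + 2*L (P(Q, L) = ⅓ + (18*L)/9 = ⅓ + 2*L)
s = 196 (s = 14² = 196)
442*(s + P(U(-4), 13)) = 442*(196 + (⅓ + 2*13)) = 442*(196 + (⅓ + 26)) = 442*(196 + 79/3) = 442*(667/3) = 294814/3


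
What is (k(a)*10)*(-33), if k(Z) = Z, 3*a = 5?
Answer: -550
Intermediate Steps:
a = 5/3 (a = (⅓)*5 = 5/3 ≈ 1.6667)
(k(a)*10)*(-33) = ((5/3)*10)*(-33) = (50/3)*(-33) = -550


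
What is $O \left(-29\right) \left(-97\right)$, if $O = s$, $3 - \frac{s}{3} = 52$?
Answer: $-413511$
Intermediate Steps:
$s = -147$ ($s = 9 - 156 = -147$)
$O = -147$
$O \left(-29\right) \left(-97\right) = \left(-147\right) \left(-29\right) \left(-97\right) = 4263 \left(-97\right) = -413511$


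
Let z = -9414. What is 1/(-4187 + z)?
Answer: -1/13601 ≈ -7.3524e-5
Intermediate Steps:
1/(-4187 + z) = 1/(-4187 - 9414) = 1/(-13601) = -1/13601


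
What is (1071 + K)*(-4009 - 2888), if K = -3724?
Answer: 18297741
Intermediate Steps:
(1071 + K)*(-4009 - 2888) = (1071 - 3724)*(-4009 - 2888) = -2653*(-6897) = 18297741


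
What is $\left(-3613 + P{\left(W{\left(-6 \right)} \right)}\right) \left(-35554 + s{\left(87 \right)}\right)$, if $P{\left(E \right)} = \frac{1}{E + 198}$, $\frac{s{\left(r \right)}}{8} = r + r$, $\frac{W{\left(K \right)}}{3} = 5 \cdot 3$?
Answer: $\frac{29992801196}{243} \approx 1.2343 \cdot 10^{8}$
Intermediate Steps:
$W{\left(K \right)} = 45$ ($W{\left(K \right)} = 3 \cdot 5 \cdot 3 = 3 \cdot 15 = 45$)
$s{\left(r \right)} = 16 r$ ($s{\left(r \right)} = 8 \left(r + r\right) = 8 \cdot 2 r = 16 r$)
$P{\left(E \right)} = \frac{1}{198 + E}$
$\left(-3613 + P{\left(W{\left(-6 \right)} \right)}\right) \left(-35554 + s{\left(87 \right)}\right) = \left(-3613 + \frac{1}{198 + 45}\right) \left(-35554 + 16 \cdot 87\right) = \left(-3613 + \frac{1}{243}\right) \left(-35554 + 1392\right) = \left(-3613 + \frac{1}{243}\right) \left(-34162\right) = \left(- \frac{877958}{243}\right) \left(-34162\right) = \frac{29992801196}{243}$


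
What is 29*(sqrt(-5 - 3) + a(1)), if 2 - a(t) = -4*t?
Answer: 174 + 58*I*sqrt(2) ≈ 174.0 + 82.024*I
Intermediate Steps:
a(t) = 2 + 4*t (a(t) = 2 - (-4)*t = 2 + 4*t)
29*(sqrt(-5 - 3) + a(1)) = 29*(sqrt(-5 - 3) + (2 + 4*1)) = 29*(sqrt(-8) + (2 + 4)) = 29*(2*I*sqrt(2) + 6) = 29*(6 + 2*I*sqrt(2)) = 174 + 58*I*sqrt(2)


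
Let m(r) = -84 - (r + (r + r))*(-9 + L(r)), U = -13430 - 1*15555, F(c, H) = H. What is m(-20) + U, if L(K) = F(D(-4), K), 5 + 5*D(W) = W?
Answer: -30809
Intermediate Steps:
D(W) = -1 + W/5
L(K) = K
U = -28985 (U = -13430 - 15555 = -28985)
m(r) = -84 - 3*r*(-9 + r) (m(r) = -84 - (r + (r + r))*(-9 + r) = -84 - (r + 2*r)*(-9 + r) = -84 - 3*r*(-9 + r))
m(-20) + U = (-84 - 3*(-20)² + 27*(-20)) - 28985 = (-84 - 3*400 - 540) - 28985 = (-84 - 1200 - 540) - 28985 = -1824 - 28985 = -30809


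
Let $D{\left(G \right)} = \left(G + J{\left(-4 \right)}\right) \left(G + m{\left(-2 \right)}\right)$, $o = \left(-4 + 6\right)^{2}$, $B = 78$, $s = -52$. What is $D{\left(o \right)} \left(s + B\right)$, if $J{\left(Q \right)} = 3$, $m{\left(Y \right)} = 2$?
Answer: $1092$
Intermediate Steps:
$o = 4$ ($o = 2^{2} = 4$)
$D{\left(G \right)} = \left(2 + G\right) \left(3 + G\right)$ ($D{\left(G \right)} = \left(G + 3\right) \left(G + 2\right) = \left(3 + G\right) \left(2 + G\right) = \left(2 + G\right) \left(3 + G\right)$)
$D{\left(o \right)} \left(s + B\right) = \left(6 + 4^{2} + 5 \cdot 4\right) \left(-52 + 78\right) = \left(6 + 16 + 20\right) 26 = 42 \cdot 26 = 1092$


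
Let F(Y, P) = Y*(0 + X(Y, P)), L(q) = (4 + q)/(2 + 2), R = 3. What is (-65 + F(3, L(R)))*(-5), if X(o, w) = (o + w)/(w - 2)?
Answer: 610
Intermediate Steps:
X(o, w) = (o + w)/(-2 + w)
L(q) = 1 + q/4 (L(q) = (4 + q)/4 = (4 + q)*(¼) = 1 + q/4)
F(Y, P) = Y*(P + Y)/(-2 + P) (F(Y, P) = Y*(0 + (Y + P)/(-2 + P)) = Y*(0 + (P + Y)/(-2 + P)) = Y*((P + Y)/(-2 + P)) = Y*(P + Y)/(-2 + P))
(-65 + F(3, L(R)))*(-5) = (-65 + 3*((1 + (¼)*3) + 3)/(-2 + (1 + (¼)*3)))*(-5) = (-65 + 3*((1 + ¾) + 3)/(-2 + (1 + ¾)))*(-5) = (-65 + 3*(7/4 + 3)/(-2 + 7/4))*(-5) = (-65 + 3*(19/4)/(-¼))*(-5) = (-65 + 3*(-4)*(19/4))*(-5) = (-65 - 57)*(-5) = -122*(-5) = 610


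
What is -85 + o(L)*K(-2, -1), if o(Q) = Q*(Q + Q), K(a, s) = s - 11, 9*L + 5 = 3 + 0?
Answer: -2327/27 ≈ -86.185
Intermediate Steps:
L = -2/9 (L = -5/9 + (3 + 0)/9 = -5/9 + (1/9)*3 = -5/9 + 1/3 = -2/9 ≈ -0.22222)
K(a, s) = -11 + s
o(Q) = 2*Q**2 (o(Q) = Q*(2*Q) = 2*Q**2)
-85 + o(L)*K(-2, -1) = -85 + (2*(-2/9)**2)*(-11 - 1) = -85 + (2*(4/81))*(-12) = -85 + (8/81)*(-12) = -85 - 32/27 = -2327/27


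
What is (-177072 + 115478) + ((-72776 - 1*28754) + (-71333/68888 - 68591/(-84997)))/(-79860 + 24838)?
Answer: -19843073628456188575/322168849493392 ≈ -61592.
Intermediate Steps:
(-177072 + 115478) + ((-72776 - 1*28754) + (-71333/68888 - 68591/(-84997)))/(-79860 + 24838) = -61594 + ((-72776 - 28754) + (-71333*1/68888 - 68591*(-1/84997)))/(-55022) = -61594 + (-101530 + (-71333/68888 + 68591/84997))*(-1/55022) = -61594 + (-101530 - 1337994193/5855273336)*(-1/55022) = -61594 - 594487239798273/5855273336*(-1/55022) = -61594 + 594487239798273/322168849493392 = -19843073628456188575/322168849493392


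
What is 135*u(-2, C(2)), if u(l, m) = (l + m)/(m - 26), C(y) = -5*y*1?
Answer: 45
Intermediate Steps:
C(y) = -5*y
u(l, m) = (l + m)/(-26 + m)
135*u(-2, C(2)) = 135*((-2 - 5*2)/(-26 - 5*2)) = 135*((-2 - 10)/(-26 - 10)) = 135*(-12/(-36)) = 135*(-1/36*(-12)) = 135*(⅓) = 45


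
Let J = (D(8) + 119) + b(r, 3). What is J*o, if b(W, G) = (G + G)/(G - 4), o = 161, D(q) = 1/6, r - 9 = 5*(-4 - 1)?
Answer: 109319/6 ≈ 18220.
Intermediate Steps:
r = -16 (r = 9 + 5*(-4 - 1) = 9 + 5*(-5) = 9 - 25 = -16)
D(q) = ⅙
b(W, G) = 2*G/(-4 + G) (b(W, G) = (2*G)/(-4 + G) = 2*G/(-4 + G))
J = 679/6 (J = (⅙ + 119) + 2*3/(-4 + 3) = 715/6 + 2*3/(-1) = 715/6 + 2*3*(-1) = 715/6 - 6 = 679/6 ≈ 113.17)
J*o = (679/6)*161 = 109319/6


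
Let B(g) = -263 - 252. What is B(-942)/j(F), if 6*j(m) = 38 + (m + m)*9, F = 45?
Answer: -1545/424 ≈ -3.6439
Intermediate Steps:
B(g) = -515
j(m) = 19/3 + 3*m (j(m) = (38 + (m + m)*9)/6 = (38 + (2*m)*9)/6 = (38 + 18*m)/6 = 19/3 + 3*m)
B(-942)/j(F) = -515/(19/3 + 3*45) = -515/(19/3 + 135) = -515/424/3 = -515*3/424 = -1545/424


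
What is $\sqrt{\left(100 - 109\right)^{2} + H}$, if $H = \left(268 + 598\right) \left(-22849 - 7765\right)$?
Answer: $i \sqrt{26511643} \approx 5148.9 i$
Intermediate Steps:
$H = -26511724$ ($H = 866 \left(-30614\right) = -26511724$)
$\sqrt{\left(100 - 109\right)^{2} + H} = \sqrt{\left(100 - 109\right)^{2} - 26511724} = \sqrt{\left(-9\right)^{2} - 26511724} = \sqrt{81 - 26511724} = \sqrt{-26511643} = i \sqrt{26511643}$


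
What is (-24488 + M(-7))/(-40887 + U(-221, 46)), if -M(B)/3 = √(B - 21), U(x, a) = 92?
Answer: 24488/40795 + 6*I*√7/40795 ≈ 0.60027 + 0.00038913*I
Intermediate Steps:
M(B) = -3*√(-21 + B) (M(B) = -3*√(B - 21) = -3*√(-21 + B))
(-24488 + M(-7))/(-40887 + U(-221, 46)) = (-24488 - 3*√(-21 - 7))/(-40887 + 92) = (-24488 - 6*I*√7)/(-40795) = (-24488 - 6*I*√7)*(-1/40795) = 24488/40795 + 6*I*√7/40795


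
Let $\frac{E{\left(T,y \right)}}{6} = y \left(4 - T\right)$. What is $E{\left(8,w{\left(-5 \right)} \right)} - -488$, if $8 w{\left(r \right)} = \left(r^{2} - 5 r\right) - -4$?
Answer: $326$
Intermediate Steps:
$w{\left(r \right)} = \frac{1}{2} - \frac{5 r}{8} + \frac{r^{2}}{8}$ ($w{\left(r \right)} = \frac{\left(r^{2} - 5 r\right) - -4}{8} = \frac{\left(r^{2} - 5 r\right) + 4}{8} = \frac{4 + r^{2} - 5 r}{8} = \frac{1}{2} - \frac{5 r}{8} + \frac{r^{2}}{8}$)
$E{\left(T,y \right)} = 6 y \left(4 - T\right)$
$E{\left(8,w{\left(-5 \right)} \right)} - -488 = 6 \left(\frac{1}{2} - - \frac{25}{8} + \frac{\left(-5\right)^{2}}{8}\right) \left(4 - 8\right) - -488 = 6 \left(\frac{1}{2} + \frac{25}{8} + \frac{1}{8} \cdot 25\right) \left(4 - 8\right) + 488 = 6 \left(\frac{1}{2} + \frac{25}{8} + \frac{25}{8}\right) \left(-4\right) + 488 = 6 \cdot \frac{27}{4} \left(-4\right) + 488 = -162 + 488 = 326$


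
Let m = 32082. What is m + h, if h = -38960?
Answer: -6878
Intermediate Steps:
m + h = 32082 - 38960 = -6878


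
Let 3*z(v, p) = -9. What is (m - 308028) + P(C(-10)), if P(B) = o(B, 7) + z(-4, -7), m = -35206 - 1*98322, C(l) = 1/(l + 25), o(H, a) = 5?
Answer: -441554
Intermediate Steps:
z(v, p) = -3 (z(v, p) = (⅓)*(-9) = -3)
C(l) = 1/(25 + l)
m = -133528 (m = -35206 - 98322 = -133528)
P(B) = 2 (P(B) = 5 - 3 = 2)
(m - 308028) + P(C(-10)) = (-133528 - 308028) + 2 = -441556 + 2 = -441554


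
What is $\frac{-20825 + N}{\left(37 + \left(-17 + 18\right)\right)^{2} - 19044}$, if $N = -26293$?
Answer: $\frac{23559}{8800} \approx 2.6772$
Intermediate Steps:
$\frac{-20825 + N}{\left(37 + \left(-17 + 18\right)\right)^{2} - 19044} = \frac{-20825 - 26293}{\left(37 + \left(-17 + 18\right)\right)^{2} - 19044} = - \frac{47118}{\left(37 + 1\right)^{2} - 19044} = - \frac{47118}{38^{2} - 19044} = - \frac{47118}{1444 - 19044} = - \frac{47118}{-17600} = \left(-47118\right) \left(- \frac{1}{17600}\right) = \frac{23559}{8800}$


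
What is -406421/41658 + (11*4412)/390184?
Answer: -9784826588/1015892817 ≈ -9.6317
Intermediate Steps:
-406421/41658 + (11*4412)/390184 = -406421*1/41658 + 48532*(1/390184) = -406421/41658 + 12133/97546 = -9784826588/1015892817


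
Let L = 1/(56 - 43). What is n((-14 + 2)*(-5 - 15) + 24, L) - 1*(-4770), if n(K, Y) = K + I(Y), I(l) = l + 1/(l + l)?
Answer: 131055/26 ≈ 5040.6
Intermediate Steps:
I(l) = l + 1/(2*l)
L = 1/13 ≈ 0.076923
n(K, Y) = K + Y + 1/(2*Y) (n(K, Y) = K + (Y + 1/(2*Y)) = K + Y + 1/(2*Y))
n((-14 + 2)*(-5 - 15) + 24, L) - 1*(-4770) = (((-14 + 2)*(-5 - 15) + 24) + 1/13 + 1/(2*(1/13))) - 1*(-4770) = ((-12*(-20) + 24) + 1/13 + (½)*13) + 4770 = ((240 + 24) + 1/13 + 13/2) + 4770 = (264 + 1/13 + 13/2) + 4770 = 7035/26 + 4770 = 131055/26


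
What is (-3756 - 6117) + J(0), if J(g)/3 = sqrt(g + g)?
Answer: -9873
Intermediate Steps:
J(g) = 3*sqrt(2)*sqrt(g) (J(g) = 3*sqrt(g + g) = 3*sqrt(2*g) = 3*(sqrt(2)*sqrt(g)) = 3*sqrt(2)*sqrt(g))
(-3756 - 6117) + J(0) = (-3756 - 6117) + 3*sqrt(2)*sqrt(0) = -9873 + 3*sqrt(2)*0 = -9873 + 0 = -9873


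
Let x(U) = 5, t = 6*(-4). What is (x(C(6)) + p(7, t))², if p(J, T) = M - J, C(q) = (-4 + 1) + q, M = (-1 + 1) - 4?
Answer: 36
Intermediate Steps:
M = -4 (M = 0 - 4 = -4)
C(q) = -3 + q
t = -24
p(J, T) = -4 - J
(x(C(6)) + p(7, t))² = (5 + (-4 - 1*7))² = (5 + (-4 - 7))² = (5 - 11)² = (-6)² = 36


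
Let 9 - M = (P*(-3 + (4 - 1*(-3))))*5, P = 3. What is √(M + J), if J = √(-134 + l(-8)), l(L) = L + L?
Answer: √(-51 + 5*I*√6) ≈ 0.85146 + 7.192*I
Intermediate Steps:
l(L) = 2*L
J = 5*I*√6 (J = √(-134 + 2*(-8)) = √(-134 - 16) = √(-150) = 5*I*√6 ≈ 12.247*I)
M = -51 (M = 9 - 3*(-3 + (4 - 1*(-3)))*5 = 9 - 3*(-3 + (4 + 3))*5 = 9 - 3*(-3 + 7)*5 = 9 - 3*4*5 = 9 - 12*5 = 9 - 1*60 = 9 - 60 = -51)
√(M + J) = √(-51 + 5*I*√6)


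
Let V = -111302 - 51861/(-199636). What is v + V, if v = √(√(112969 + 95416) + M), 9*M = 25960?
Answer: -22219834211/199636 + √(25960 + 9*√208385)/3 ≈ -1.1124e+5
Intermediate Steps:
M = 25960/9 (M = (⅑)*25960 = 25960/9 ≈ 2884.4)
V = -22219834211/199636 (V = -111302 - 51861*(-1/199636) = -111302 + 51861/199636 = -22219834211/199636 ≈ -1.1130e+5)
v = √(25960/9 + √208385) (v = √(√(112969 + 95416) + 25960/9) = √(√208385 + 25960/9) = √(25960/9 + √208385) ≈ 57.801)
v + V = √(25960 + 9*√208385)/3 - 22219834211/199636 = -22219834211/199636 + √(25960 + 9*√208385)/3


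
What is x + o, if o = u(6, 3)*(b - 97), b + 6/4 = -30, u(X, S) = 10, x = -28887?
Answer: -30172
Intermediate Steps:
b = -63/2 (b = -3/2 - 30 = -63/2 ≈ -31.500)
o = -1285 (o = 10*(-63/2 - 97) = 10*(-257/2) = -1285)
x + o = -28887 - 1285 = -30172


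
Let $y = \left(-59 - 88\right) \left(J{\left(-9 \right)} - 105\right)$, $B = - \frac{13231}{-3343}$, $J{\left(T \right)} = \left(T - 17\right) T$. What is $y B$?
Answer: $- \frac{250899453}{3343} \approx -75052.0$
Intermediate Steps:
$J{\left(T \right)} = T \left(-17 + T\right)$ ($J{\left(T \right)} = \left(-17 + T\right) T = T \left(-17 + T\right)$)
$B = \frac{13231}{3343}$ ($B = \left(-13231\right) \left(- \frac{1}{3343}\right) = \frac{13231}{3343} \approx 3.9578$)
$y = -18963$ ($y = \left(-59 - 88\right) \left(- 9 \left(-17 - 9\right) - 105\right) = - 147 \left(\left(-9\right) \left(-26\right) - 105\right) = - 147 \left(234 - 105\right) = \left(-147\right) 129 = -18963$)
$y B = \left(-18963\right) \frac{13231}{3343} = - \frac{250899453}{3343}$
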